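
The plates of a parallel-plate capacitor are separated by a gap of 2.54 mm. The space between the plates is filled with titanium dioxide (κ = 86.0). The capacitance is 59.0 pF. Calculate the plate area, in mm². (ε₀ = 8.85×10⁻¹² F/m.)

A ≈ 197 mm²

A = Cd/(κε₀) = 5.90×10⁻¹¹ × 2.54×10⁻³ / (86.0 × 8.85×10⁻¹²) = 1.97×10⁻⁴ m².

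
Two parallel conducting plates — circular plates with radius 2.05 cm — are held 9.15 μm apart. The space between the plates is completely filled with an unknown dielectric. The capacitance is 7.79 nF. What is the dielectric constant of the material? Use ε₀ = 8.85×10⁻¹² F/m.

A = π(2.05 cm)² = 1.32×10⁻³ m².
κ = Cd/(ε₀A) = 7.79×10⁻⁹ × 9.15×10⁻⁶ / (8.85×10⁻¹² × 1.32×10⁻³) = 6.10.

6.10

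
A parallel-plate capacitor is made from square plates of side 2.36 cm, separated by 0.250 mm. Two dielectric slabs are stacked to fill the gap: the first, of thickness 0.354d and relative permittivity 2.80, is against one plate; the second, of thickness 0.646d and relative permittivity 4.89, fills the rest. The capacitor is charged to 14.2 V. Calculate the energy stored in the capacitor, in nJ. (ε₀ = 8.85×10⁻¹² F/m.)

7.69 nJ

A = (2.36 cm)² = 5.57×10⁻⁴ m².
Stacked slabs ⇒ two capacitors in series, each with the full plate area.
C₁ = κ₁ε₀A/d₁ = 2.80 × 8.85×10⁻¹² × 5.57×10⁻⁴ / 8.85×10⁻⁵ = 1.56×10⁻¹⁰ F.
C₂ = κ₂ε₀A/d₂ = 4.89 × 8.85×10⁻¹² × 5.57×10⁻⁴ / 1.62×10⁻⁴ = 1.49×10⁻¹⁰ F.
C = (1/C₁ + 1/C₂)⁻¹ = 7.63×10⁻¹¹ F.
U = ½CV² = ½ × 7.63×10⁻¹¹ × (14.2)² = 7.69×10⁻⁹ J.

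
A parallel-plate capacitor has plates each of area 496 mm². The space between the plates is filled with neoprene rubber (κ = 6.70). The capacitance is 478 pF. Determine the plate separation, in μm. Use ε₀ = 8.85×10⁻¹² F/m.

A = 496 mm² = 4.96×10⁻⁴ m².
d = κε₀A/C = 6.70 × 8.85×10⁻¹² × 4.96×10⁻⁴ / 4.78×10⁻¹⁰ = 6.15×10⁻⁵ m.

61.5 μm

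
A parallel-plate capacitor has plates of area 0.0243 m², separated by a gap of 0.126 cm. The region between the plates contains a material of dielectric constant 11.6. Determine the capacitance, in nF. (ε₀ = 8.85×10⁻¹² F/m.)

C ≈ 1.98 nF

C = κε₀A/d = 11.6 × 8.85×10⁻¹² × 2.43×10⁻² / 1.26×10⁻³ = 1.98×10⁻⁹ F.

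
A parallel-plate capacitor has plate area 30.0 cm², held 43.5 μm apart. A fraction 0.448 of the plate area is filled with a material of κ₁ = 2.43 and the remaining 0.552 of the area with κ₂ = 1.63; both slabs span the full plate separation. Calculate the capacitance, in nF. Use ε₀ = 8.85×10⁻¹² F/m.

A = 30.0 cm² = 3.00×10⁻³ m².
Side-by-side slabs ⇒ two capacitors in parallel, each spanning the full gap.
C₁ = κ₁ε₀A₁/d = 2.43 × 8.85×10⁻¹² × 1.34×10⁻³ / 4.35×10⁻⁵ = 6.64×10⁻¹⁰ F.
C₂ = κ₂ε₀A₂/d = 1.63 × 8.85×10⁻¹² × 1.66×10⁻³ / 4.35×10⁻⁵ = 5.49×10⁻¹⁰ F.
C = C₁ + C₂ = 1.21×10⁻⁹ F.

1.21 nF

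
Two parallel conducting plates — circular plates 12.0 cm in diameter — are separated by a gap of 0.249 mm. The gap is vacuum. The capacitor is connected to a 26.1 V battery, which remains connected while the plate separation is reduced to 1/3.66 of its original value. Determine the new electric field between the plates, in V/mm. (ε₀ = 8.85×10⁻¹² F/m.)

E ≈ 384 V/mm

A = π(12.0/2 cm)² = 1.13×10⁻² m².
Initially C₁ = ε₀A/d = 8.85×10⁻¹² × 1.13×10⁻² / 2.49×10⁻⁴ = 4.02×10⁻¹⁰ F.
E₁ = 1.05×10⁵ V/m.
Battery connected ⇒ V is held fixed. E = V/d, so E₂/E₁ = d₁/d₂ = 3.66.
E₂ = 3.66 × 1.05×10⁵ = 3.84×10⁵ V/m.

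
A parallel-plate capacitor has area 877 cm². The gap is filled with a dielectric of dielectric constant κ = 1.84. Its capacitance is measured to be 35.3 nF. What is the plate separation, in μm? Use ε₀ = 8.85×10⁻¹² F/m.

A = 877 cm² = 8.77×10⁻² m².
d = κε₀A/C = 1.84 × 8.85×10⁻¹² × 8.77×10⁻² / 3.53×10⁻⁸ = 4.05×10⁻⁵ m.

40.5 μm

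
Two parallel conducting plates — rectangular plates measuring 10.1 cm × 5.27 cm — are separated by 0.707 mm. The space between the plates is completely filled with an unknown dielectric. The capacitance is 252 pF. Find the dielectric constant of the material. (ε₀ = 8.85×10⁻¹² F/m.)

A = 10.1 × 5.27 cm² = 5.32×10⁻³ m².
κ = Cd/(ε₀A) = 2.52×10⁻¹⁰ × 7.07×10⁻⁴ / (8.85×10⁻¹² × 5.32×10⁻³) = 3.78.

κ ≈ 3.78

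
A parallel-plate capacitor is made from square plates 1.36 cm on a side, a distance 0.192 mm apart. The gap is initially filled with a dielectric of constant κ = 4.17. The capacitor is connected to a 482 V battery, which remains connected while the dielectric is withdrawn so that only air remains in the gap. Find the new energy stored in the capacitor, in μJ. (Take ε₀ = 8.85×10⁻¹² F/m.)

0.990 μJ

A = (1.36 cm)² = 1.85×10⁻⁴ m².
Initially C₁ = κε₀A/d = 4.17 × 8.85×10⁻¹² × 1.85×10⁻⁴ / 1.92×10⁻⁴ = 3.56×10⁻¹¹ F.
U₁ = 4.13×10⁻⁶ J.
Battery connected ⇒ V is held fixed. C₂ = 0.240 C₁ and U = ½CV², so U₂/U₁ = C₂/C₁ = 0.240.
U₂ = 0.240 × 4.13×10⁻⁶ = 9.90×10⁻⁷ J.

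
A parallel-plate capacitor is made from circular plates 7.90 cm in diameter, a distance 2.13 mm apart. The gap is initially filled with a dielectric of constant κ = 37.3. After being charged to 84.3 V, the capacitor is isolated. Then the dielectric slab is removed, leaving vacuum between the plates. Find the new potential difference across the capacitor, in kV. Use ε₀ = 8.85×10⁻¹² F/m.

A = π(7.90/2 cm)² = 4.90×10⁻³ m².
Initially C₁ = κε₀A/d = 37.3 × 8.85×10⁻¹² × 4.90×10⁻³ / 2.13×10⁻³ = 7.60×10⁻¹⁰ F.
V₁ = 84.3 V.
Isolated ⇒ Q is held fixed. C₂ = 0.0268 C₁ and V = Q/C, so V₂/V₁ = C₁/C₂ = 37.3.
V₂ = 37.3 × 84.3 = 3.14×10³ V.

3.14 kV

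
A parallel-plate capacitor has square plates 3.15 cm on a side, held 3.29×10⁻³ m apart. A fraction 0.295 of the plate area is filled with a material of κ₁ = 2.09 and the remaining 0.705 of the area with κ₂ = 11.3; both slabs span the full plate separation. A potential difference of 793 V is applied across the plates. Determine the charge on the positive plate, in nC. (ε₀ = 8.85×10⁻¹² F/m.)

A = (3.15 cm)² = 9.92×10⁻⁴ m².
Side-by-side slabs ⇒ two capacitors in parallel, each spanning the full gap.
C₁ = κ₁ε₀A₁/d = 2.09 × 8.85×10⁻¹² × 2.93×10⁻⁴ / 3.29×10⁻³ = 1.65×10⁻¹² F.
C₂ = κ₂ε₀A₂/d = 11.3 × 8.85×10⁻¹² × 7.00×10⁻⁴ / 3.29×10⁻³ = 2.13×10⁻¹¹ F.
C = C₁ + C₂ = 2.29×10⁻¹¹ F.
Q = CV = 2.29×10⁻¹¹ × 793 = 1.82×10⁻⁸ C.

Q ≈ 18.2 nC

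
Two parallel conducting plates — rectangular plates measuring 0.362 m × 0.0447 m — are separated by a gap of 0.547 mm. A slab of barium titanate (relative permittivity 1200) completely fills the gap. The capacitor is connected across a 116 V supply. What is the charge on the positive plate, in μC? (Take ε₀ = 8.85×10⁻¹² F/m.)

36.4 μC

A = 0.362 × 0.0447 m² = 1.62×10⁻² m².
C = κε₀A/d = 1200 × 8.85×10⁻¹² × 1.62×10⁻² / 5.47×10⁻⁴ = 3.14×10⁻⁷ F.
Q = CV = 3.14×10⁻⁷ × 116 = 3.64×10⁻⁵ C.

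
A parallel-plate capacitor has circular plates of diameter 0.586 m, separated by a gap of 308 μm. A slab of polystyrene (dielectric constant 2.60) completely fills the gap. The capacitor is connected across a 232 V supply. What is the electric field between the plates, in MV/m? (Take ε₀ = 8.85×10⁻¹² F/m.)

E ≈ 0.753 MV/m

E = V/d = 232 / 3.08×10⁻⁴ = 7.53×10⁵ V/m.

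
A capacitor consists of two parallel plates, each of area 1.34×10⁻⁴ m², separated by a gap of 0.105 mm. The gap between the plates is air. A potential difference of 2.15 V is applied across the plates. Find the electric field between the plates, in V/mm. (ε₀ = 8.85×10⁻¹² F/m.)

20.5 V/mm

E = V/d = 2.15 / 1.05×10⁻⁴ = 2.05×10⁴ V/m.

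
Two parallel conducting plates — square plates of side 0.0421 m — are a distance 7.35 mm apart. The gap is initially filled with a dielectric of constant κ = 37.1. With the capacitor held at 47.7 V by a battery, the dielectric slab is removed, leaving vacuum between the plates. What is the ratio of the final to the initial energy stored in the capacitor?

Battery connected ⇒ V is held fixed.
C₂ = 0.0270 C₁ and U = ½CV², so U₂/U₁ = C₂/C₁ = 0.0270.

U₂/U₁ ≈ 0.0270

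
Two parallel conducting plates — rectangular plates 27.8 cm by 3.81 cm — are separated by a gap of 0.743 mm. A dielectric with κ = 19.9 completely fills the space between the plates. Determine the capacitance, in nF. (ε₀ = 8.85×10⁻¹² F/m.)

A = 27.8 × 3.81 cm² = 1.06×10⁻² m².
C = κε₀A/d = 19.9 × 8.85×10⁻¹² × 1.06×10⁻² / 7.43×10⁻⁴ = 2.51×10⁻⁹ F.

2.51 nF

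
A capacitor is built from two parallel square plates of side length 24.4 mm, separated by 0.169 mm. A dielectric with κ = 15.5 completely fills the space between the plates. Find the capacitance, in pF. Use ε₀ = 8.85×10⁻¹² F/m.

C ≈ 483 pF

A = (24.4 mm)² = 5.95×10⁻⁴ m².
C = κε₀A/d = 15.5 × 8.85×10⁻¹² × 5.95×10⁻⁴ / 1.69×10⁻⁴ = 4.83×10⁻¹⁰ F.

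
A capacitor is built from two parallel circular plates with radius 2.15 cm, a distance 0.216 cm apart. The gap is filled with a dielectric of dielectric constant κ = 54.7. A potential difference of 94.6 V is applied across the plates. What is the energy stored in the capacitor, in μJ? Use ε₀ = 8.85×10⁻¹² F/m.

A = π(2.15 cm)² = 1.45×10⁻³ m².
C = κε₀A/d = 54.7 × 8.85×10⁻¹² × 1.45×10⁻³ / 2.16×10⁻³ = 3.25×10⁻¹⁰ F.
U = ½CV² = ½ × 3.25×10⁻¹⁰ × (94.6)² = 1.46×10⁻⁶ J.

U ≈ 1.46 μJ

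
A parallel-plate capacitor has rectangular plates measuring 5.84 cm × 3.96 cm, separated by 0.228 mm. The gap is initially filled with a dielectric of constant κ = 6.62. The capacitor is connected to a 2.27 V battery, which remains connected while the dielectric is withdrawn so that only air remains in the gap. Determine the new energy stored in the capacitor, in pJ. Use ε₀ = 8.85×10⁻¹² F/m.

U ≈ 231 pJ

A = 5.84 × 3.96 cm² = 2.31×10⁻³ m².
Initially C₁ = κε₀A/d = 6.62 × 8.85×10⁻¹² × 2.31×10⁻³ / 2.28×10⁻⁴ = 5.94×10⁻¹⁰ F.
U₁ = 1.53×10⁻⁹ J.
Battery connected ⇒ V is held fixed. C₂ = 0.151 C₁ and U = ½CV², so U₂/U₁ = C₂/C₁ = 0.151.
U₂ = 0.151 × 1.53×10⁻⁹ = 2.31×10⁻¹⁰ J.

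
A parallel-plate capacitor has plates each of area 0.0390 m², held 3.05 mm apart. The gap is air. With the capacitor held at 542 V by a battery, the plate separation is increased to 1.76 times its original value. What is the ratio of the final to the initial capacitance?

0.568

C = ε₀A/d scales as 1/d, so C₂/C₁ = d₁/d₂ = 1/1.76 = 0.568.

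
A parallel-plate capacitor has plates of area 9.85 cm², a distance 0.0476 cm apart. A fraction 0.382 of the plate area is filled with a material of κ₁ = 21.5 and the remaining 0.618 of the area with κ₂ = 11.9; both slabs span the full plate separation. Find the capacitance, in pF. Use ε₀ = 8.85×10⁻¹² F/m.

285 pF

A = 9.85 cm² = 9.85×10⁻⁴ m².
Side-by-side slabs ⇒ two capacitors in parallel, each spanning the full gap.
C₁ = κ₁ε₀A₁/d = 21.5 × 8.85×10⁻¹² × 3.76×10⁻⁴ / 4.76×10⁻⁴ = 1.50×10⁻¹⁰ F.
C₂ = κ₂ε₀A₂/d = 11.9 × 8.85×10⁻¹² × 6.09×10⁻⁴ / 4.76×10⁻⁴ = 1.35×10⁻¹⁰ F.
C = C₁ + C₂ = 2.85×10⁻¹⁰ F.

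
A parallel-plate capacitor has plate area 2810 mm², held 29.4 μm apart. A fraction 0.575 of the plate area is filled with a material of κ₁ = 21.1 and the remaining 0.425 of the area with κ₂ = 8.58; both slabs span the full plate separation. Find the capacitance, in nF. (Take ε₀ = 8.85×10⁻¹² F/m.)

C ≈ 13.3 nF

A = 2810 mm² = 2.81×10⁻³ m².
Side-by-side slabs ⇒ two capacitors in parallel, each spanning the full gap.
C₁ = κ₁ε₀A₁/d = 21.1 × 8.85×10⁻¹² × 1.62×10⁻³ / 2.94×10⁻⁵ = 1.03×10⁻⁸ F.
C₂ = κ₂ε₀A₂/d = 8.58 × 8.85×10⁻¹² × 1.19×10⁻³ / 2.94×10⁻⁵ = 3.08×10⁻⁹ F.
C = C₁ + C₂ = 1.33×10⁻⁸ F.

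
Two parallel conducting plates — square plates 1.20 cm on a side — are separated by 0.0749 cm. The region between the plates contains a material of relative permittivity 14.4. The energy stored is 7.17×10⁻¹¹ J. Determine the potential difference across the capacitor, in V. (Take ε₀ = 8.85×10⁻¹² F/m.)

2.42 V

A = (1.20 cm)² = 1.44×10⁻⁴ m².
C = κε₀A/d = 14.4 × 8.85×10⁻¹² × 1.44×10⁻⁴ / 7.49×10⁻⁴ = 2.45×10⁻¹¹ F.
V = √(2U/C) = √(2 × 7.17×10⁻¹¹ / 2.45×10⁻¹¹) = 2.42 V.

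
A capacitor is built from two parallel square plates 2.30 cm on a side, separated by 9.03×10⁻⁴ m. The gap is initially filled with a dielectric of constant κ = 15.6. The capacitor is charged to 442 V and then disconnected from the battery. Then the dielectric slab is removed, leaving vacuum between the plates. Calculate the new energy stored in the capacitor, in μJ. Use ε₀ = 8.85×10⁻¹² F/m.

123 μJ

A = (2.30 cm)² = 5.29×10⁻⁴ m².
Initially C₁ = κε₀A/d = 15.6 × 8.85×10⁻¹² × 5.29×10⁻⁴ / 9.03×10⁻⁴ = 8.09×10⁻¹¹ F.
U₁ = 7.90×10⁻⁶ J.
Isolated ⇒ Q is held fixed. C₂ = 0.0641 C₁ and U = Q²/(2C), so U₂/U₁ = C₁/C₂ = 15.6.
U₂ = 15.6 × 7.90×10⁻⁶ = 1.23×10⁻⁴ J.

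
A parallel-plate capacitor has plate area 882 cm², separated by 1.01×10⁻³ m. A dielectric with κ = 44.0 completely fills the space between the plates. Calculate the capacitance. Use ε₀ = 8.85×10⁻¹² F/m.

34.0 nF

A = 882 cm² = 8.82×10⁻² m².
C = κε₀A/d = 44.0 × 8.85×10⁻¹² × 8.82×10⁻² / 1.01×10⁻³ = 3.40×10⁻⁸ F.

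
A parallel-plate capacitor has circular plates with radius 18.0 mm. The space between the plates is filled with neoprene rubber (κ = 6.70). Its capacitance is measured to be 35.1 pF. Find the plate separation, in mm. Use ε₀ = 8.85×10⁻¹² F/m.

A = π(18.0 mm)² = 1.02×10⁻³ m².
d = κε₀A/C = 6.70 × 8.85×10⁻¹² × 1.02×10⁻³ / 3.51×10⁻¹¹ = 1.72×10⁻³ m.

d ≈ 1.72 mm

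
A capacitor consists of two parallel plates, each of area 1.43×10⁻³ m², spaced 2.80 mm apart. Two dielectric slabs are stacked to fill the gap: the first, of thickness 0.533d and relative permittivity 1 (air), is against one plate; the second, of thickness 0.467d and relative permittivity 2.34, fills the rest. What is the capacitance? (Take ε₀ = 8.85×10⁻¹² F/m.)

Stacked slabs ⇒ two capacitors in series, each with the full plate area.
C₁ = κ₁ε₀A/d₁ = 1.00 × 8.85×10⁻¹² × 1.43×10⁻³ / 1.49×10⁻³ = 8.48×10⁻¹² F.
C₂ = κ₂ε₀A/d₂ = 2.34 × 8.85×10⁻¹² × 1.43×10⁻³ / 1.31×10⁻³ = 2.26×10⁻¹¹ F.
C = (1/C₁ + 1/C₂)⁻¹ = 6.17×10⁻¹² F.

C ≈ 6.17 pF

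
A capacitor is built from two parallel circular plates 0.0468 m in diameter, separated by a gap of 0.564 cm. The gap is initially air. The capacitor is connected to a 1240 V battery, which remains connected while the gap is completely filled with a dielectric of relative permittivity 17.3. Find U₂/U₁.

Battery connected ⇒ V is held fixed.
C₂ = 17.3 C₁ and U = ½CV², so U₂/U₁ = C₂/C₁ = 17.3.

17.3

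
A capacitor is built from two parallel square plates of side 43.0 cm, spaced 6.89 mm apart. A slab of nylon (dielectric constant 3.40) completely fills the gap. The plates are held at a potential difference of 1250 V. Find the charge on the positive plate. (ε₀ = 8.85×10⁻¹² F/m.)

Q ≈ 1.01 μC

A = (43.0 cm)² = 0.185 m².
C = κε₀A/d = 3.40 × 8.85×10⁻¹² × 0.185 / 6.89×10⁻³ = 8.07×10⁻¹⁰ F.
Q = CV = 8.07×10⁻¹⁰ × 1250 = 1.01×10⁻⁶ C.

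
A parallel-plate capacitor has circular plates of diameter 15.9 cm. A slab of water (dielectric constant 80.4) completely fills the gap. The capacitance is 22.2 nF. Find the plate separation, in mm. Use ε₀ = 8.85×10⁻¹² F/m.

d ≈ 0.636 mm

A = π(15.9/2 cm)² = 1.99×10⁻² m².
d = κε₀A/C = 80.4 × 8.85×10⁻¹² × 1.99×10⁻² / 2.22×10⁻⁸ = 6.36×10⁻⁴ m.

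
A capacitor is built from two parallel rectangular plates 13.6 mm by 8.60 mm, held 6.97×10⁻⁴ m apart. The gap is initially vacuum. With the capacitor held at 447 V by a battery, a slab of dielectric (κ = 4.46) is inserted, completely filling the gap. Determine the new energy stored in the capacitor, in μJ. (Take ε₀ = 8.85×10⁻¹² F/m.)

A = 13.6 × 8.60 mm² = 1.17×10⁻⁴ m².
Initially C₁ = ε₀A/d = 8.85×10⁻¹² × 1.17×10⁻⁴ / 6.97×10⁻⁴ = 1.49×10⁻¹² F.
U₁ = 1.48×10⁻⁷ J.
Battery connected ⇒ V is held fixed. C₂ = 4.46 C₁ and U = ½CV², so U₂/U₁ = C₂/C₁ = 4.46.
U₂ = 4.46 × 1.48×10⁻⁷ = 6.62×10⁻⁷ J.

U ≈ 0.662 μJ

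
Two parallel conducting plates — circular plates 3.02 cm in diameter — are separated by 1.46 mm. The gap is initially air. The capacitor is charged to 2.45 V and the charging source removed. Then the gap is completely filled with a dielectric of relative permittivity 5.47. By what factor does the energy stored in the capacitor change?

Isolated ⇒ Q is held fixed.
C₂ = 5.47 C₁ and U = Q²/(2C), so U₂/U₁ = C₁/C₂ = 0.183.

U₂/U₁ ≈ 0.183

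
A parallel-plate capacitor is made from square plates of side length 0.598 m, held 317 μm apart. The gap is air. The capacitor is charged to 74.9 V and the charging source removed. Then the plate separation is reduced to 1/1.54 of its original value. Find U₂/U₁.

U₂/U₁ ≈ 0.649

Isolated ⇒ Q is held fixed.
C₂ = 1.54 C₁ and U = Q²/(2C), so U₂/U₁ = C₁/C₂ = 0.649.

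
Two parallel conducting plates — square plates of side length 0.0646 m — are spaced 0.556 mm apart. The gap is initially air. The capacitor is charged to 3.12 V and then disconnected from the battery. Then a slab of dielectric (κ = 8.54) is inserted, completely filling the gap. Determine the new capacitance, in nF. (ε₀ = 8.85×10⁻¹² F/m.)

A = (0.0646 m)² = 4.17×10⁻³ m².
Initially C₁ = ε₀A/d = 8.85×10⁻¹² × 4.17×10⁻³ / 5.56×10⁻⁴ = 6.64×10⁻¹¹ F.
C = κε₀A/d scales with κ, so C₂/C₁ = κ = 8.54.
C₂ = 8.54 × 6.64×10⁻¹¹ = 5.67×10⁻¹⁰ F.

C ≈ 0.567 nF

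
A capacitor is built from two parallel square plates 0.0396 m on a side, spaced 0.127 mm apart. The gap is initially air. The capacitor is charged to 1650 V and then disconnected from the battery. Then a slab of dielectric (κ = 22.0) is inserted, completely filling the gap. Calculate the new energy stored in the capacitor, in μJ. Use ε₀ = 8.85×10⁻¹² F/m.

6.76 μJ

A = (0.0396 m)² = 1.57×10⁻³ m².
Initially C₁ = ε₀A/d = 8.85×10⁻¹² × 1.57×10⁻³ / 1.27×10⁻⁴ = 1.09×10⁻¹⁰ F.
U₁ = 1.49×10⁻⁴ J.
Isolated ⇒ Q is held fixed. C₂ = 22.0 C₁ and U = Q²/(2C), so U₂/U₁ = C₁/C₂ = 0.0455.
U₂ = 0.0455 × 1.49×10⁻⁴ = 6.76×10⁻⁶ J.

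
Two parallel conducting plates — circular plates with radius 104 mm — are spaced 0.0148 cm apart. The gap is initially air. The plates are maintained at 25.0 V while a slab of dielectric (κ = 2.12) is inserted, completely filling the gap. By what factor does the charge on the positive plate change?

Battery connected ⇒ V is held fixed.
C₂ = 2.12 C₁ and Q = CV, so Q₂/Q₁ = C₂/C₁ = 2.12.

Q₂/Q₁ ≈ 2.12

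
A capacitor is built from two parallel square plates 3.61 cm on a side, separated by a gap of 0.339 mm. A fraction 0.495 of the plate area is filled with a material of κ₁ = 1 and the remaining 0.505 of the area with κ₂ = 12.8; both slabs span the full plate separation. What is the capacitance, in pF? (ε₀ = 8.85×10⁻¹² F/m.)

A = (3.61 cm)² = 1.30×10⁻³ m².
Side-by-side slabs ⇒ two capacitors in parallel, each spanning the full gap.
C₁ = κ₁ε₀A₁/d = 1.00 × 8.85×10⁻¹² × 6.45×10⁻⁴ / 3.39×10⁻⁴ = 1.68×10⁻¹¹ F.
C₂ = κ₂ε₀A₂/d = 12.8 × 8.85×10⁻¹² × 6.58×10⁻⁴ / 3.39×10⁻⁴ = 2.20×10⁻¹⁰ F.
C = C₁ + C₂ = 2.37×10⁻¹⁰ F.

C ≈ 237 pF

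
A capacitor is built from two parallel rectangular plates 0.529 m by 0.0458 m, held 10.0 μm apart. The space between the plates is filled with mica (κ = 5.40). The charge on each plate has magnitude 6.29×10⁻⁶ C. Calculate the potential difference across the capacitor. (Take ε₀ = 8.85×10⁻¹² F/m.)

A = 0.529 × 0.0458 m² = 2.42×10⁻² m².
C = κε₀A/d = 5.40 × 8.85×10⁻¹² × 2.42×10⁻² / 1.00×10⁻⁵ = 1.16×10⁻⁷ F.
V = Q/C = 6.29×10⁻⁶ / 1.16×10⁻⁷ = 54.3 V.

54.3 V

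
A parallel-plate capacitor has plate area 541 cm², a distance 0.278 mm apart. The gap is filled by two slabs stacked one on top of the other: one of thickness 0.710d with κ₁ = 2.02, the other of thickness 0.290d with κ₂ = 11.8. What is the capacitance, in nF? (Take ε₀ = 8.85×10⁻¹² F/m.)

4.58 nF

A = 541 cm² = 5.41×10⁻² m².
Stacked slabs ⇒ two capacitors in series, each with the full plate area.
C₁ = κ₁ε₀A/d₁ = 2.02 × 8.85×10⁻¹² × 5.41×10⁻² / 1.97×10⁻⁴ = 4.90×10⁻⁹ F.
C₂ = κ₂ε₀A/d₂ = 11.8 × 8.85×10⁻¹² × 5.41×10⁻² / 8.06×10⁻⁵ = 7.01×10⁻⁸ F.
C = (1/C₁ + 1/C₂)⁻¹ = 4.58×10⁻⁹ F.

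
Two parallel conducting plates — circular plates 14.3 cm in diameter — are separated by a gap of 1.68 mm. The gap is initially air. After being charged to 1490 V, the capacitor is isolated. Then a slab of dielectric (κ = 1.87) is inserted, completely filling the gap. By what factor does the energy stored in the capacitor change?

Isolated ⇒ Q is held fixed.
C₂ = 1.87 C₁ and U = Q²/(2C), so U₂/U₁ = C₁/C₂ = 0.535.

0.535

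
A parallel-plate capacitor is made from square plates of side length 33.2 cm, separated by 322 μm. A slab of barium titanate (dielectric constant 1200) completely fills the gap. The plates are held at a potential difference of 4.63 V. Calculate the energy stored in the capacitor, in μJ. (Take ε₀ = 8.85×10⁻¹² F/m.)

A = (33.2 cm)² = 0.110 m².
C = κε₀A/d = 1200 × 8.85×10⁻¹² × 0.110 / 3.22×10⁻⁴ = 3.64×10⁻⁶ F.
U = ½CV² = ½ × 3.64×10⁻⁶ × (4.63)² = 3.90×10⁻⁵ J.

U ≈ 39.0 μJ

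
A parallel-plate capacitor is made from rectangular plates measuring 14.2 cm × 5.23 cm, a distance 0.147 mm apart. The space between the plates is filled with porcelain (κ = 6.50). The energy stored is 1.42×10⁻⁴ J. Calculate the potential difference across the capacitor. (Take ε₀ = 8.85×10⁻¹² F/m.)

A = 14.2 × 5.23 cm² = 7.43×10⁻³ m².
C = κε₀A/d = 6.50 × 8.85×10⁻¹² × 7.43×10⁻³ / 1.47×10⁻⁴ = 2.91×10⁻⁹ F.
V = √(2U/C) = √(2 × 1.42×10⁻⁴ / 2.91×10⁻⁹) = 3.13×10² V.

V ≈ 313 V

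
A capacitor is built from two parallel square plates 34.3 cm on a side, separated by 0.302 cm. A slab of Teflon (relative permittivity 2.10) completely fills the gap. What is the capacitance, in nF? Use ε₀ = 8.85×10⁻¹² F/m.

0.724 nF

A = (34.3 cm)² = 0.118 m².
C = κε₀A/d = 2.10 × 8.85×10⁻¹² × 0.118 / 3.02×10⁻³ = 7.24×10⁻¹⁰ F.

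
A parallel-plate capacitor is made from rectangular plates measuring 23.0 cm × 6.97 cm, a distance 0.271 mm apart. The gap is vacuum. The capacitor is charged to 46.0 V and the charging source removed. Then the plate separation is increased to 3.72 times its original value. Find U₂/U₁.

U₂/U₁ ≈ 3.72

Isolated ⇒ Q is held fixed.
C₂ = 0.269 C₁ and U = Q²/(2C), so U₂/U₁ = C₁/C₂ = 3.72.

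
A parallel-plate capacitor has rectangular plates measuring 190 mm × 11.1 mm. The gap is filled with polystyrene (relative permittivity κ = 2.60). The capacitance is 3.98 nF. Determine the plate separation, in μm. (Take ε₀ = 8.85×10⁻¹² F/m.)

A = 190 × 11.1 mm² = 2.11×10⁻³ m².
d = κε₀A/C = 2.60 × 8.85×10⁻¹² × 2.11×10⁻³ / 3.98×10⁻⁹ = 1.22×10⁻⁵ m.

d ≈ 12.2 μm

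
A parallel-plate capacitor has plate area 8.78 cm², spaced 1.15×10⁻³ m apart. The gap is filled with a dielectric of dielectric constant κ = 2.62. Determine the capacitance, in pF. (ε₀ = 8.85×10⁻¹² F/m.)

A = 8.78 cm² = 8.78×10⁻⁴ m².
C = κε₀A/d = 2.62 × 8.85×10⁻¹² × 8.78×10⁻⁴ / 1.15×10⁻³ = 1.77×10⁻¹¹ F.

17.7 pF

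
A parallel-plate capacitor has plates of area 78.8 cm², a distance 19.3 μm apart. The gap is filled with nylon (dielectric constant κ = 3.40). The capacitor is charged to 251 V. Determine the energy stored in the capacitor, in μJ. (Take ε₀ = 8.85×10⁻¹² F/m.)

A = 78.8 cm² = 7.88×10⁻³ m².
C = κε₀A/d = 3.40 × 8.85×10⁻¹² × 7.88×10⁻³ / 1.93×10⁻⁵ = 1.23×10⁻⁸ F.
U = ½CV² = ½ × 1.23×10⁻⁸ × (251)² = 3.87×10⁻⁴ J.

U ≈ 387 μJ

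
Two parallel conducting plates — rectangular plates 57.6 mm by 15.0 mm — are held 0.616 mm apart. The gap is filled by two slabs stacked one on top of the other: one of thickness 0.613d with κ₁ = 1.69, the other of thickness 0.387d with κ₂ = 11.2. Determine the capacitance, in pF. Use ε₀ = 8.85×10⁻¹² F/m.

31.2 pF

A = 57.6 × 15.0 mm² = 8.64×10⁻⁴ m².
Stacked slabs ⇒ two capacitors in series, each with the full plate area.
C₁ = κ₁ε₀A/d₁ = 1.69 × 8.85×10⁻¹² × 8.64×10⁻⁴ / 3.78×10⁻⁴ = 3.42×10⁻¹¹ F.
C₂ = κ₂ε₀A/d₂ = 11.2 × 8.85×10⁻¹² × 8.64×10⁻⁴ / 2.38×10⁻⁴ = 3.59×10⁻¹⁰ F.
C = (1/C₁ + 1/C₂)⁻¹ = 3.12×10⁻¹¹ F.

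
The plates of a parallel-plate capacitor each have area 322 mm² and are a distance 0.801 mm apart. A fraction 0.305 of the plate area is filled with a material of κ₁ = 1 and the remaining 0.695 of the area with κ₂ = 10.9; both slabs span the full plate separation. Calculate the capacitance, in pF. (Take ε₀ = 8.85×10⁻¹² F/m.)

A = 322 mm² = 3.22×10⁻⁴ m².
Side-by-side slabs ⇒ two capacitors in parallel, each spanning the full gap.
C₁ = κ₁ε₀A₁/d = 1.00 × 8.85×10⁻¹² × 9.82×10⁻⁵ / 8.01×10⁻⁴ = 1.09×10⁻¹² F.
C₂ = κ₂ε₀A₂/d = 10.9 × 8.85×10⁻¹² × 2.24×10⁻⁴ / 8.01×10⁻⁴ = 2.70×10⁻¹¹ F.
C = C₁ + C₂ = 2.80×10⁻¹¹ F.

28.0 pF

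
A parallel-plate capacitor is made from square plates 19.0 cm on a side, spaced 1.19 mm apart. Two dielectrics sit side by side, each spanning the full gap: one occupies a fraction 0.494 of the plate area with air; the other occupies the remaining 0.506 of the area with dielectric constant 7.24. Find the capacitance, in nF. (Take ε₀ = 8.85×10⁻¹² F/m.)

A = (19.0 cm)² = 3.61×10⁻² m².
Side-by-side slabs ⇒ two capacitors in parallel, each spanning the full gap.
C₁ = κ₁ε₀A₁/d = 1.00 × 8.85×10⁻¹² × 1.78×10⁻² / 1.19×10⁻³ = 1.33×10⁻¹⁰ F.
C₂ = κ₂ε₀A₂/d = 7.24 × 8.85×10⁻¹² × 1.83×10⁻² / 1.19×10⁻³ = 9.84×10⁻¹⁰ F.
C = C₁ + C₂ = 1.12×10⁻⁹ F.

1.12 nF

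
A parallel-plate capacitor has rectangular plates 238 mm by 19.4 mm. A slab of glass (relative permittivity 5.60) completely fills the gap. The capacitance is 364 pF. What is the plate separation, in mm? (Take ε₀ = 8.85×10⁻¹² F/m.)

A = 238 × 19.4 mm² = 4.62×10⁻³ m².
d = κε₀A/C = 5.60 × 8.85×10⁻¹² × 4.62×10⁻³ / 3.64×10⁻¹⁰ = 6.29×10⁻⁴ m.

0.629 mm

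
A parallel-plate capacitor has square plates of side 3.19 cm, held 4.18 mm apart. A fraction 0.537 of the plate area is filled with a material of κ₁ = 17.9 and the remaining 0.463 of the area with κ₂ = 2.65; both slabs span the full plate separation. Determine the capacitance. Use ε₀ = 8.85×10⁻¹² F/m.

A = (3.19 cm)² = 1.02×10⁻³ m².
Side-by-side slabs ⇒ two capacitors in parallel, each spanning the full gap.
C₁ = κ₁ε₀A₁/d = 17.9 × 8.85×10⁻¹² × 5.46×10⁻⁴ / 4.18×10⁻³ = 2.07×10⁻¹¹ F.
C₂ = κ₂ε₀A₂/d = 2.65 × 8.85×10⁻¹² × 4.71×10⁻⁴ / 4.18×10⁻³ = 2.64×10⁻¹² F.
C = C₁ + C₂ = 2.34×10⁻¹¹ F.

C ≈ 23.4 pF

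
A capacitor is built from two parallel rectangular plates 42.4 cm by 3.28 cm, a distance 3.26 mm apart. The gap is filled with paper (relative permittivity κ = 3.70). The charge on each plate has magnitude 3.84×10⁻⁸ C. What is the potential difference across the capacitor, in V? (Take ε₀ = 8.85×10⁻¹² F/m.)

A = 42.4 × 3.28 cm² = 1.39×10⁻² m².
C = κε₀A/d = 3.70 × 8.85×10⁻¹² × 1.39×10⁻² / 3.26×10⁻³ = 1.40×10⁻¹⁰ F.
V = Q/C = 3.84×10⁻⁸ / 1.40×10⁻¹⁰ = 2.75×10² V.

V ≈ 275 V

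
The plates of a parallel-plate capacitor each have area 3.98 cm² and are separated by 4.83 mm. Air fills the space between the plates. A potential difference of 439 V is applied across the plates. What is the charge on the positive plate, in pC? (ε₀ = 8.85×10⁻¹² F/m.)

A = 3.98 cm² = 3.98×10⁻⁴ m².
C = ε₀A/d = 8.85×10⁻¹² × 3.98×10⁻⁴ / 4.83×10⁻³ = 7.29×10⁻¹³ F.
Q = CV = 7.29×10⁻¹³ × 439 = 3.20×10⁻¹⁰ C.

320 pC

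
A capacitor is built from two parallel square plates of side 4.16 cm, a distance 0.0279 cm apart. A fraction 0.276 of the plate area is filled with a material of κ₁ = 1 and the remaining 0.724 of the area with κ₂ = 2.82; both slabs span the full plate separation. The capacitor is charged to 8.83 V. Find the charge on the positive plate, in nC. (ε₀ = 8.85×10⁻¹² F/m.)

A = (4.16 cm)² = 1.73×10⁻³ m².
Side-by-side slabs ⇒ two capacitors in parallel, each spanning the full gap.
C₁ = κ₁ε₀A₁/d = 1.00 × 8.85×10⁻¹² × 4.78×10⁻⁴ / 2.79×10⁻⁴ = 1.52×10⁻¹¹ F.
C₂ = κ₂ε₀A₂/d = 2.82 × 8.85×10⁻¹² × 1.25×10⁻³ / 2.79×10⁻⁴ = 1.12×10⁻¹⁰ F.
C = C₁ + C₂ = 1.27×10⁻¹⁰ F.
Q = CV = 1.27×10⁻¹⁰ × 8.83 = 1.12×10⁻⁹ C.

Q ≈ 1.12 nC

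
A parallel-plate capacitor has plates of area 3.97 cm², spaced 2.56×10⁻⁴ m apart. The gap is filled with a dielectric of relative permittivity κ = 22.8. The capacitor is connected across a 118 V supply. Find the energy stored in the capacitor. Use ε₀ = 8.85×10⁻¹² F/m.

A = 3.97 cm² = 3.97×10⁻⁴ m².
C = κε₀A/d = 22.8 × 8.85×10⁻¹² × 3.97×10⁻⁴ / 2.56×10⁻⁴ = 3.13×10⁻¹⁰ F.
U = ½CV² = ½ × 3.13×10⁻¹⁰ × (118)² = 2.18×10⁻⁶ J.

U ≈ 2.18 μJ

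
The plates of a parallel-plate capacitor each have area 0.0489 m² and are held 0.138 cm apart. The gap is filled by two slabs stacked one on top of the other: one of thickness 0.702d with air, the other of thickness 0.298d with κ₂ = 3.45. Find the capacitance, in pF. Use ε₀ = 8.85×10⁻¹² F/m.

398 pF

Stacked slabs ⇒ two capacitors in series, each with the full plate area.
C₁ = κ₁ε₀A/d₁ = 1.00 × 8.85×10⁻¹² × 4.89×10⁻² / 9.69×10⁻⁴ = 4.47×10⁻¹⁰ F.
C₂ = κ₂ε₀A/d₂ = 3.45 × 8.85×10⁻¹² × 4.89×10⁻² / 4.11×10⁻⁴ = 3.63×10⁻⁹ F.
C = (1/C₁ + 1/C₂)⁻¹ = 3.98×10⁻¹⁰ F.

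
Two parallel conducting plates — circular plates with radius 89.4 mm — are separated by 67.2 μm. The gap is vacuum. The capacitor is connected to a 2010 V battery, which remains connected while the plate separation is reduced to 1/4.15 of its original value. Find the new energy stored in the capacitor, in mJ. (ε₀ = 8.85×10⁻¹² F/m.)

A = π(89.4 mm)² = 2.51×10⁻² m².
Initially C₁ = ε₀A/d = 8.85×10⁻¹² × 2.51×10⁻² / 6.72×10⁻⁵ = 3.31×10⁻⁹ F.
U₁ = 6.68×10⁻³ J.
Battery connected ⇒ V is held fixed. C₂ = 4.15 C₁ and U = ½CV², so U₂/U₁ = C₂/C₁ = 4.15.
U₂ = 4.15 × 6.68×10⁻³ = 2.77×10⁻² J.

U ≈ 27.7 mJ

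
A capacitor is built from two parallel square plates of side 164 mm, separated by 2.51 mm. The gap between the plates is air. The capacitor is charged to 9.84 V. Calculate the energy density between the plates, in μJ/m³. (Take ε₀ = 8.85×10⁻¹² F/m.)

E = V/d = 9.84 / 2.51×10⁻³ = 3.92×10³ V/m.
u = ½ε₀E² = ½ × 8.85×10⁻¹² × (3.92×10³)² = 6.80×10⁻⁵ J/m³.

68.0 μJ/m³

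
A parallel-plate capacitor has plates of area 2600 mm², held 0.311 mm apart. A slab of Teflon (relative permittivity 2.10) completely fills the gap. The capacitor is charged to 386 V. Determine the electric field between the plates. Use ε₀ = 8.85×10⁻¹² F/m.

E ≈ 1.24 MV/m

E = V/d = 386 / 3.11×10⁻⁴ = 1.24×10⁶ V/m.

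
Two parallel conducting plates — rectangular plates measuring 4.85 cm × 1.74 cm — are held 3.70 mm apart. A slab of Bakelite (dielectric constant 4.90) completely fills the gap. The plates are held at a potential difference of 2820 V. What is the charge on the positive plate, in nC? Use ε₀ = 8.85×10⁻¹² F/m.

A = 4.85 × 1.74 cm² = 8.44×10⁻⁴ m².
C = κε₀A/d = 4.90 × 8.85×10⁻¹² × 8.44×10⁻⁴ / 3.70×10⁻³ = 9.89×10⁻¹² F.
Q = CV = 9.89×10⁻¹² × 2820 = 2.79×10⁻⁸ C.

Q ≈ 27.9 nC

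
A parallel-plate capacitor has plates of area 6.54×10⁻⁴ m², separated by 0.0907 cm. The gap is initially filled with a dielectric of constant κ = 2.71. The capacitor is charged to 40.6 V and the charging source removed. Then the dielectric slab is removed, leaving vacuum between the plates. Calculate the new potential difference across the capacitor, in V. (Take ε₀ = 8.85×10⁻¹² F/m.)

Initially C₁ = κε₀A/d = 2.71 × 8.85×10⁻¹² × 6.54×10⁻⁴ / 9.07×10⁻⁴ = 1.73×10⁻¹¹ F.
V₁ = 40.6 V.
Isolated ⇒ Q is held fixed. C₂ = 0.369 C₁ and V = Q/C, so V₂/V₁ = C₁/C₂ = 2.71.
V₂ = 2.71 × 40.6 = 1.10×10² V.

110 V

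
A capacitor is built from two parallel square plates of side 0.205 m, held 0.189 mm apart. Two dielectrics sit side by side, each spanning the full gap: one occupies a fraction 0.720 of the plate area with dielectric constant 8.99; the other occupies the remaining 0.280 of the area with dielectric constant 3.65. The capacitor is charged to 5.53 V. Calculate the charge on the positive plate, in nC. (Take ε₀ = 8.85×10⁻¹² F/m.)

81.6 nC

A = (0.205 m)² = 4.20×10⁻² m².
Side-by-side slabs ⇒ two capacitors in parallel, each spanning the full gap.
C₁ = κ₁ε₀A₁/d = 8.99 × 8.85×10⁻¹² × 3.03×10⁻² / 1.89×10⁻⁴ = 1.27×10⁻⁸ F.
C₂ = κ₂ε₀A₂/d = 3.65 × 8.85×10⁻¹² × 1.18×10⁻² / 1.89×10⁻⁴ = 2.01×10⁻⁹ F.
C = C₁ + C₂ = 1.47×10⁻⁸ F.
Q = CV = 1.47×10⁻⁸ × 5.53 = 8.16×10⁻⁸ C.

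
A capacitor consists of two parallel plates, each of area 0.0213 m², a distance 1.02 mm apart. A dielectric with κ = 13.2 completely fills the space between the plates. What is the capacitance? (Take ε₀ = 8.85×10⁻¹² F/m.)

C = κε₀A/d = 13.2 × 8.85×10⁻¹² × 2.13×10⁻² / 1.02×10⁻³ = 2.44×10⁻⁹ F.

C ≈ 2.44 nF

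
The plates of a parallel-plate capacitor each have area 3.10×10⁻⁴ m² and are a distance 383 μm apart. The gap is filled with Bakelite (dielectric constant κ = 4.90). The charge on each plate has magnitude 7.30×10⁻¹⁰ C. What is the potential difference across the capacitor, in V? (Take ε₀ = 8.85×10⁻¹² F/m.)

20.8 V

C = κε₀A/d = 4.90 × 8.85×10⁻¹² × 3.10×10⁻⁴ / 3.83×10⁻⁴ = 3.51×10⁻¹¹ F.
V = Q/C = 7.30×10⁻¹⁰ / 3.51×10⁻¹¹ = 20.8 V.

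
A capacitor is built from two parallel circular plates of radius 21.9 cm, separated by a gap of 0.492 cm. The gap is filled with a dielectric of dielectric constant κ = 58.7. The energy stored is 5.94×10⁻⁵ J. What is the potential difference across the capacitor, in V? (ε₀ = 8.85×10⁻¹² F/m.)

V ≈ 86.4 V

A = π(21.9 cm)² = 0.151 m².
C = κε₀A/d = 58.7 × 8.85×10⁻¹² × 0.151 / 4.92×10⁻³ = 1.59×10⁻⁸ F.
V = √(2U/C) = √(2 × 5.94×10⁻⁵ / 1.59×10⁻⁸) = 86.4 V.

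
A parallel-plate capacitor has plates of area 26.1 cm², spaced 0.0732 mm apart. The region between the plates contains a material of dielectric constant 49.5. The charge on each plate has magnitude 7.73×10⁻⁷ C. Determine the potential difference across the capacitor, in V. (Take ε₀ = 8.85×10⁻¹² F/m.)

V ≈ 49.5 V

A = 26.1 cm² = 2.61×10⁻³ m².
C = κε₀A/d = 49.5 × 8.85×10⁻¹² × 2.61×10⁻³ / 7.32×10⁻⁵ = 1.56×10⁻⁸ F.
V = Q/C = 7.73×10⁻⁷ / 1.56×10⁻⁸ = 49.5 V.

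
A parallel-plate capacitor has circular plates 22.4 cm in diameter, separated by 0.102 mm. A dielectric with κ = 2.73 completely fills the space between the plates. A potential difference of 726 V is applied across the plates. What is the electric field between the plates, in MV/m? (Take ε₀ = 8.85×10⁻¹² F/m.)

E = V/d = 726 / 1.02×10⁻⁴ = 7.12×10⁶ V/m.

7.12 MV/m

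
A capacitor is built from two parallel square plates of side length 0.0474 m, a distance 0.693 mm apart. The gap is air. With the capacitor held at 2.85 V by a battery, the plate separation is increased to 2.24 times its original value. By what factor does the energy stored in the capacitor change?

0.446

Battery connected ⇒ V is held fixed.
C₂ = 0.446 C₁ and U = ½CV², so U₂/U₁ = C₂/C₁ = 0.446.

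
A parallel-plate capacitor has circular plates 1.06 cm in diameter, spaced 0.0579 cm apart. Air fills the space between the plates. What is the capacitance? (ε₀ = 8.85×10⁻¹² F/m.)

A = π(1.06/2 cm)² = 8.82×10⁻⁵ m².
C = ε₀A/d = 8.85×10⁻¹² × 8.82×10⁻⁵ / 5.79×10⁻⁴ = 1.35×10⁻¹² F.

C ≈ 1.35 pF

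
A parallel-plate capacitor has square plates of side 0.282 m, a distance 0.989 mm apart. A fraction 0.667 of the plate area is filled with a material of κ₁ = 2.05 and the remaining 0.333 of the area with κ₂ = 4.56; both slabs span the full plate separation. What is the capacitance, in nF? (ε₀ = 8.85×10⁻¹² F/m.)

2.05 nF

A = (0.282 m)² = 7.95×10⁻² m².
Side-by-side slabs ⇒ two capacitors in parallel, each spanning the full gap.
C₁ = κ₁ε₀A₁/d = 2.05 × 8.85×10⁻¹² × 5.30×10⁻² / 9.89×10⁻⁴ = 9.73×10⁻¹⁰ F.
C₂ = κ₂ε₀A₂/d = 4.56 × 8.85×10⁻¹² × 2.65×10⁻² / 9.89×10⁻⁴ = 1.08×10⁻⁹ F.
C = C₁ + C₂ = 2.05×10⁻⁹ F.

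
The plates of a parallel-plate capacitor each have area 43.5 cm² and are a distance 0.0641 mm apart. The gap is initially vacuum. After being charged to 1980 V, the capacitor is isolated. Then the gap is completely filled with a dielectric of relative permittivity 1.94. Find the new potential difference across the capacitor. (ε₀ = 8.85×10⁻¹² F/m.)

V ≈ 1.02 kV

A = 43.5 cm² = 4.35×10⁻³ m².
Initially C₁ = ε₀A/d = 8.85×10⁻¹² × 4.35×10⁻³ / 6.41×10⁻⁵ = 6.01×10⁻¹⁰ F.
V₁ = 1.98×10³ V.
Isolated ⇒ Q is held fixed. C₂ = 1.94 C₁ and V = Q/C, so V₂/V₁ = C₁/C₂ = 0.515.
V₂ = 0.515 × 1.98×10³ = 1.02×10³ V.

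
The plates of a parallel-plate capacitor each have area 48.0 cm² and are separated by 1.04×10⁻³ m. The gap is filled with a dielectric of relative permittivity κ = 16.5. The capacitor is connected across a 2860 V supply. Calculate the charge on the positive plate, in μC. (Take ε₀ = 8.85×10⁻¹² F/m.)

A = 48.0 cm² = 4.80×10⁻³ m².
C = κε₀A/d = 16.5 × 8.85×10⁻¹² × 4.80×10⁻³ / 1.04×10⁻³ = 6.74×10⁻¹⁰ F.
Q = CV = 6.74×10⁻¹⁰ × 2860 = 1.93×10⁻⁶ C.

Q ≈ 1.93 μC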